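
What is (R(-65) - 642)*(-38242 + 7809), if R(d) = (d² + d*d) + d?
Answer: -235642719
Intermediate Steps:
R(d) = d + 2*d² (R(d) = (d² + d²) + d = 2*d² + d = d + 2*d²)
(R(-65) - 642)*(-38242 + 7809) = (-65*(1 + 2*(-65)) - 642)*(-38242 + 7809) = (-65*(1 - 130) - 642)*(-30433) = (-65*(-129) - 642)*(-30433) = (8385 - 642)*(-30433) = 7743*(-30433) = -235642719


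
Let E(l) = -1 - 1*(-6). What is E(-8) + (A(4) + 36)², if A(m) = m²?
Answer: 2709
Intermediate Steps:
E(l) = 5 (E(l) = -1 + 6 = 5)
E(-8) + (A(4) + 36)² = 5 + (4² + 36)² = 5 + (16 + 36)² = 5 + 52² = 5 + 2704 = 2709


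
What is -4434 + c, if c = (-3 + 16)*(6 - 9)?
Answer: -4473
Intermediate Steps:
c = -39 (c = 13*(-3) = -39)
-4434 + c = -4434 - 39 = -4473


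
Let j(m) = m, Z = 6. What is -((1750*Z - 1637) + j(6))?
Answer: -8869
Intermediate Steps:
-((1750*Z - 1637) + j(6)) = -((1750*6 - 1637) + 6) = -((10500 - 1637) + 6) = -(8863 + 6) = -1*8869 = -8869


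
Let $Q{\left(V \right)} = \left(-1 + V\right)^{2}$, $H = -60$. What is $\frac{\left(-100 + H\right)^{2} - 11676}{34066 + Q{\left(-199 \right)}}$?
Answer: $\frac{6962}{37033} \approx 0.18799$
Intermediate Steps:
$\frac{\left(-100 + H\right)^{2} - 11676}{34066 + Q{\left(-199 \right)}} = \frac{\left(-100 - 60\right)^{2} - 11676}{34066 + \left(-1 - 199\right)^{2}} = \frac{\left(-160\right)^{2} - 11676}{34066 + \left(-200\right)^{2}} = \frac{25600 - 11676}{34066 + 40000} = \frac{13924}{74066} = 13924 \cdot \frac{1}{74066} = \frac{6962}{37033}$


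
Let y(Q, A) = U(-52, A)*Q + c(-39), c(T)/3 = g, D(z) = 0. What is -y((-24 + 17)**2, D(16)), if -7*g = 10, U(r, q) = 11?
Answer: -3743/7 ≈ -534.71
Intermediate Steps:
g = -10/7 (g = -1/7*10 = -10/7 ≈ -1.4286)
c(T) = -30/7 (c(T) = 3*(-10/7) = -30/7)
y(Q, A) = -30/7 + 11*Q (y(Q, A) = 11*Q - 30/7 = -30/7 + 11*Q)
-y((-24 + 17)**2, D(16)) = -(-30/7 + 11*(-24 + 17)**2) = -(-30/7 + 11*(-7)**2) = -(-30/7 + 11*49) = -(-30/7 + 539) = -1*3743/7 = -3743/7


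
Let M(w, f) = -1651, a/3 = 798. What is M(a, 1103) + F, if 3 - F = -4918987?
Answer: 4917339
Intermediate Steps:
a = 2394 (a = 3*798 = 2394)
F = 4918990 (F = 3 - 1*(-4918987) = 3 + 4918987 = 4918990)
M(a, 1103) + F = -1651 + 4918990 = 4917339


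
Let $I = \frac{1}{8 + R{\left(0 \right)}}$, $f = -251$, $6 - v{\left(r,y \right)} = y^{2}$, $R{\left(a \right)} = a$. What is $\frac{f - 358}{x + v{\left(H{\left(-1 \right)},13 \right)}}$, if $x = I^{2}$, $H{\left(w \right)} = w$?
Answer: $\frac{12992}{3477} \approx 3.7366$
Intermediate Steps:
$v{\left(r,y \right)} = 6 - y^{2}$
$I = \frac{1}{8}$ ($I = \frac{1}{8 + 0} = \frac{1}{8} \approx 0.125$)
$x = \frac{1}{64}$ ($x = \left(\frac{1}{8}\right)^{2} = \frac{1}{64} \approx 0.015625$)
$\frac{f - 358}{x + v{\left(H{\left(-1 \right)},13 \right)}} = \frac{-251 - 358}{\frac{1}{64} + \left(6 - 13^{2}\right)} = - \frac{609}{\frac{1}{64} + \left(6 - 169\right)} = - \frac{609}{\frac{1}{64} - 163} = - \frac{609}{- \frac{10431}{64}} = \left(-609\right) \left(- \frac{64}{10431}\right) = \frac{12992}{3477}$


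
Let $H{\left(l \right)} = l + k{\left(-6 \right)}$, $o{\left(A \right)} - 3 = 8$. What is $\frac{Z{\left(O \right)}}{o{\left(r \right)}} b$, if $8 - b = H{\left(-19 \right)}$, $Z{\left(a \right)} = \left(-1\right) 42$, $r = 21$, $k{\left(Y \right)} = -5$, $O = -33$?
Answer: $- \frac{1344}{11} \approx -122.18$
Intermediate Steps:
$Z{\left(a \right)} = -42$
$o{\left(A \right)} = 11$ ($o{\left(A \right)} = 3 + 8 = 11$)
$H{\left(l \right)} = -5 + l$ ($H{\left(l \right)} = l - 5 = -5 + l$)
$b = 32$ ($b = 8 - \left(-5 - 19\right) = 8 - -24 = 8 + 24 = 32$)
$\frac{Z{\left(O \right)}}{o{\left(r \right)}} b = - \frac{42}{11} \cdot 32 = \left(-42\right) \frac{1}{11} \cdot 32 = \left(- \frac{42}{11}\right) 32 = - \frac{1344}{11}$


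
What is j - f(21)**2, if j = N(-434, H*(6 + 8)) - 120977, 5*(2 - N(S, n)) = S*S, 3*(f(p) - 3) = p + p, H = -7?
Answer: -794676/5 ≈ -1.5894e+5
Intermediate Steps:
f(p) = 3 + 2*p/3 (f(p) = 3 + (p + p)/3 = 3 + (2*p)/3 = 3 + 2*p/3)
N(S, n) = 2 - S**2/5 (N(S, n) = 2 - S*S/5 = 2 - S**2/5)
j = -793231/5 (j = (2 - 1/5*(-434)**2) - 120977 = (2 - 1/5*188356) - 120977 = (2 - 188356/5) - 120977 = -188346/5 - 120977 = -793231/5 ≈ -1.5865e+5)
j - f(21)**2 = -793231/5 - (3 + (2/3)*21)**2 = -793231/5 - (3 + 14)**2 = -793231/5 - 1*17**2 = -793231/5 - 1*289 = -793231/5 - 289 = -794676/5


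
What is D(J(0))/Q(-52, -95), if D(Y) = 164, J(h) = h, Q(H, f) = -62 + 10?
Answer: -41/13 ≈ -3.1538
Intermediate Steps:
Q(H, f) = -52
D(J(0))/Q(-52, -95) = 164/(-52) = 164*(-1/52) = -41/13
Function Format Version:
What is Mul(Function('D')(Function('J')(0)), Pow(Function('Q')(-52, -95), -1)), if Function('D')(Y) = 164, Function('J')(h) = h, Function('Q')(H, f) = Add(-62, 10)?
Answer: Rational(-41, 13) ≈ -3.1538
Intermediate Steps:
Function('Q')(H, f) = -52
Mul(Function('D')(Function('J')(0)), Pow(Function('Q')(-52, -95), -1)) = Mul(164, Pow(-52, -1)) = Mul(164, Rational(-1, 52)) = Rational(-41, 13)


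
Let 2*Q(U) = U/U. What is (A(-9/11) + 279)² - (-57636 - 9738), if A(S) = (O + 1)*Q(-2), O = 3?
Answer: 146335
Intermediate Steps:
Q(U) = ½ (Q(U) = (U/U)/2 = (½)*1 = ½)
A(S) = 2 (A(S) = (3 + 1)*(½) = 4*(½) = 2)
(A(-9/11) + 279)² - (-57636 - 9738) = (2 + 279)² - (-57636 - 9738) = 281² - 1*(-67374) = 78961 + 67374 = 146335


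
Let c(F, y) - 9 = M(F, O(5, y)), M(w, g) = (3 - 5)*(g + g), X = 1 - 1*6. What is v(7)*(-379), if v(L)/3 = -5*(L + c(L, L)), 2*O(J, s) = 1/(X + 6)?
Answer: 79590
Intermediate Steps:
X = -5 (X = 1 - 6 = -5)
O(J, s) = 1/2 (O(J, s) = 1/(2*(-5 + 6)) = (1/2)/1 = (1/2)*1 = 1/2)
M(w, g) = -4*g
c(F, y) = 7 (c(F, y) = 9 - 4*1/2 = 9 - 2 = 7)
v(L) = -105 - 15*L (v(L) = 3*(-5*(L + 7)) = 3*(-5*(7 + L)) = 3*(-35 - 5*L) = -105 - 15*L)
v(7)*(-379) = (-105 - 15*7)*(-379) = (-105 - 105)*(-379) = -210*(-379) = 79590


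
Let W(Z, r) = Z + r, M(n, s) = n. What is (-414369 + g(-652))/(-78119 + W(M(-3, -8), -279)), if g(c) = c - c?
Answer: 414369/78401 ≈ 5.2852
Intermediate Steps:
g(c) = 0
(-414369 + g(-652))/(-78119 + W(M(-3, -8), -279)) = (-414369 + 0)/(-78119 + (-3 - 279)) = -414369/(-78119 - 282) = -414369/(-78401) = -414369*(-1/78401) = 414369/78401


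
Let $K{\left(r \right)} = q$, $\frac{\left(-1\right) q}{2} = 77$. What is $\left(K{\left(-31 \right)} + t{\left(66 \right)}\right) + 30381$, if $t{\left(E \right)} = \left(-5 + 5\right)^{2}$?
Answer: $30227$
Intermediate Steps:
$t{\left(E \right)} = 0$ ($t{\left(E \right)} = 0^{2} = 0$)
$q = -154$ ($q = \left(-2\right) 77 = -154$)
$K{\left(r \right)} = -154$
$\left(K{\left(-31 \right)} + t{\left(66 \right)}\right) + 30381 = \left(-154 + 0\right) + 30381 = -154 + 30381 = 30227$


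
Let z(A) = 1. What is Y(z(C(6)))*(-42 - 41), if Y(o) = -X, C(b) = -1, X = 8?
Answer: 664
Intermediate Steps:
Y(o) = -8 (Y(o) = -1*8 = -8)
Y(z(C(6)))*(-42 - 41) = -8*(-42 - 41) = -8*(-83) = 664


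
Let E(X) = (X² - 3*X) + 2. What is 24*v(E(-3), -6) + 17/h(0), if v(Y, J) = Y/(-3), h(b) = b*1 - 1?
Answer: -177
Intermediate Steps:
h(b) = -1 + b (h(b) = b - 1 = -1 + b)
E(X) = 2 + X² - 3*X
v(Y, J) = -Y/3 (v(Y, J) = Y*(-⅓) = -Y/3)
24*v(E(-3), -6) + 17/h(0) = 24*(-(2 + (-3)² - 3*(-3))/3) + 17/(-1 + 0) = 24*(-(2 + 9 + 9)/3) + 17/(-1) = 24*(-⅓*20) + 17*(-1) = 24*(-20/3) - 17 = -160 - 17 = -177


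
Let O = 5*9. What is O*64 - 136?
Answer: 2744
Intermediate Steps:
O = 45
O*64 - 136 = 45*64 - 136 = 2880 - 136 = 2744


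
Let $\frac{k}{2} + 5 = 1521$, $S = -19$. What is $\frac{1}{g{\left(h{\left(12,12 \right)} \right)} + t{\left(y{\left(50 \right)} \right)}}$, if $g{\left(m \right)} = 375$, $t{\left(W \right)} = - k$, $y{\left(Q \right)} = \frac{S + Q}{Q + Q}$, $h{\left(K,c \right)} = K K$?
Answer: $- \frac{1}{2657} \approx -0.00037636$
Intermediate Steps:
$k = 3032$ ($k = -10 + 2 \cdot 1521 = -10 + 3042 = 3032$)
$h{\left(K,c \right)} = K^{2}$
$y{\left(Q \right)} = \frac{-19 + Q}{2 Q}$ ($y{\left(Q \right)} = \frac{-19 + Q}{Q + Q} = \frac{-19 + Q}{2 Q}$)
$t{\left(W \right)} = -3032$ ($t{\left(W \right)} = \left(-1\right) 3032 = -3032$)
$\frac{1}{g{\left(h{\left(12,12 \right)} \right)} + t{\left(y{\left(50 \right)} \right)}} = \frac{1}{375 - 3032} = \frac{1}{-2657} = - \frac{1}{2657}$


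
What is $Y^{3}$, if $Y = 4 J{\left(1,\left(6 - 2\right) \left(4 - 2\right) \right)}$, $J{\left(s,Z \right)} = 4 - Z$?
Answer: $-4096$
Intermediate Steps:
$Y = -16$ ($Y = 4 \left(4 - \left(6 - 2\right) \left(4 - 2\right)\right) = 4 \left(4 - 4 \cdot 2\right) = 4 \left(4 - 8\right) = 4 \left(-4\right) = -16$)
$Y^{3} = \left(-16\right)^{3} = -4096$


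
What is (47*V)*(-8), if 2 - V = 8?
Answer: 2256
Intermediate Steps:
V = -6 (V = 2 - 1*8 = 2 - 8 = -6)
(47*V)*(-8) = (47*(-6))*(-8) = -282*(-8) = 2256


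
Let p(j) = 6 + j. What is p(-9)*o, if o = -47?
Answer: 141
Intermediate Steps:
p(-9)*o = (6 - 9)*(-47) = -3*(-47) = 141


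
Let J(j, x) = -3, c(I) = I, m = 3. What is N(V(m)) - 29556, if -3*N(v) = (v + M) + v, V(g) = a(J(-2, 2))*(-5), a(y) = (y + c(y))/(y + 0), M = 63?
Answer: -88711/3 ≈ -29570.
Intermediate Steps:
a(y) = 2 (a(y) = (y + y)/(y + 0) = (2*y)/y = 2)
V(g) = -10 (V(g) = 2*(-5) = -10)
N(v) = -21 - 2*v/3 (N(v) = -((v + 63) + v)/3 = -((63 + v) + v)/3 = -(63 + 2*v)/3 = -21 - 2*v/3)
N(V(m)) - 29556 = (-21 - ⅔*(-10)) - 29556 = (-21 + 20/3) - 29556 = -43/3 - 29556 = -88711/3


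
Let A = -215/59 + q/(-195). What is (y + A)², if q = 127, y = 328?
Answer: 13869829505284/132365025 ≈ 1.0478e+5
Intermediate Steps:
A = -49418/11505 (A = -215/59 + 127/(-195) = -215*1/59 + 127*(-1/195) = -215/59 - 127/195 = -49418/11505 ≈ -4.2953)
(y + A)² = (328 - 49418/11505)² = (3724222/11505)² = 13869829505284/132365025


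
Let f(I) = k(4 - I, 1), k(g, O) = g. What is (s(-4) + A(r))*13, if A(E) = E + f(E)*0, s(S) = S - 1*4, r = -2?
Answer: -130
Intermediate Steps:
f(I) = 4 - I
s(S) = -4 + S (s(S) = S - 4 = -4 + S)
A(E) = E (A(E) = E + (4 - E)*0 = E + 0 = E)
(s(-4) + A(r))*13 = ((-4 - 4) - 2)*13 = (-8 - 2)*13 = -10*13 = -130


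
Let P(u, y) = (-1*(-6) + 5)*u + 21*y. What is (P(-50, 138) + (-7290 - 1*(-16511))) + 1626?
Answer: 13195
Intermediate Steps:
P(u, y) = 11*u + 21*y (P(u, y) = (6 + 5)*u + 21*y = 11*u + 21*y)
(P(-50, 138) + (-7290 - 1*(-16511))) + 1626 = ((11*(-50) + 21*138) + (-7290 - 1*(-16511))) + 1626 = ((-550 + 2898) + (-7290 + 16511)) + 1626 = (2348 + 9221) + 1626 = 11569 + 1626 = 13195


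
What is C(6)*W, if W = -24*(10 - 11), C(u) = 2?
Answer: 48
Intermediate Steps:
W = 24 (W = -24*(-1) = 24)
C(6)*W = 2*24 = 48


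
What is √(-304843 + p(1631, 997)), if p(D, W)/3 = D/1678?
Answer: I*√858333347158/1678 ≈ 552.12*I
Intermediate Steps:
p(D, W) = 3*D/1678 (p(D, W) = 3*(D/1678) = 3*D/1678)
√(-304843 + p(1631, 997)) = √(-304843 + (3/1678)*1631) = √(-304843 + 4893/1678) = √(-511521661/1678) = I*√858333347158/1678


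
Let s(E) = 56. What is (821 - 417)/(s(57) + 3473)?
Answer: 404/3529 ≈ 0.11448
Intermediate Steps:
(821 - 417)/(s(57) + 3473) = (821 - 417)/(56 + 3473) = 404/3529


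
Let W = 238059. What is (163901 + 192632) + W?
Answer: 594592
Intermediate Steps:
(163901 + 192632) + W = (163901 + 192632) + 238059 = 356533 + 238059 = 594592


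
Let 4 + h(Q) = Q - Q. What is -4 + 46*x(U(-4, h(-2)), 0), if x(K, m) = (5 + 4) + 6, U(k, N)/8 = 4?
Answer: 686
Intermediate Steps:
h(Q) = -4 (h(Q) = -4 + (Q - Q) = -4 + 0 = -4)
U(k, N) = 32 (U(k, N) = 8*4 = 32)
x(K, m) = 15 (x(K, m) = 9 + 6 = 15)
-4 + 46*x(U(-4, h(-2)), 0) = -4 + 46*15 = -4 + 690 = 686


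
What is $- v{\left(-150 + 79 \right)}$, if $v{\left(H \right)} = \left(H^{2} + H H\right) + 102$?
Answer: $-10184$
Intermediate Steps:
$v{\left(H \right)} = 102 + 2 H^{2}$ ($v{\left(H \right)} = \left(H^{2} + H^{2}\right) + 102 = 2 H^{2} + 102 = 102 + 2 H^{2}$)
$- v{\left(-150 + 79 \right)} = - (102 + 2 \left(-150 + 79\right)^{2}) = - (102 + 2 \left(-71\right)^{2}) = - (102 + 2 \cdot 5041) = - (102 + 10082) = \left(-1\right) 10184 = -10184$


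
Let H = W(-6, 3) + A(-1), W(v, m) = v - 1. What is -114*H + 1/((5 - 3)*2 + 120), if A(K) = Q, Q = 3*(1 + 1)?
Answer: 14137/124 ≈ 114.01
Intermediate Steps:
W(v, m) = -1 + v
Q = 6 (Q = 3*2 = 6)
A(K) = 6
H = -1 (H = (-1 - 6) + 6 = -7 + 6 = -1)
-114*H + 1/((5 - 3)*2 + 120) = -114*(-1) + 1/((5 - 3)*2 + 120) = 114 + 1/(2*2 + 120) = 114 + 1/(4 + 120) = 114 + 1/124 = 14137/124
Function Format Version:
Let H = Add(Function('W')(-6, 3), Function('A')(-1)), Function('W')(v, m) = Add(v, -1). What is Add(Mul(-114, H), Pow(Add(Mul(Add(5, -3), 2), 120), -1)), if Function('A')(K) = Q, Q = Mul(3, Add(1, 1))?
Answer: Rational(14137, 124) ≈ 114.01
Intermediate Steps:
Function('W')(v, m) = Add(-1, v)
Q = 6 (Q = Mul(3, 2) = 6)
Function('A')(K) = 6
H = -1 (H = Add(Add(-1, -6), 6) = Add(-7, 6) = -1)
Add(Mul(-114, H), Pow(Add(Mul(Add(5, -3), 2), 120), -1)) = Add(Mul(-114, -1), Pow(Add(Mul(Add(5, -3), 2), 120), -1)) = Add(114, Pow(Add(Mul(2, 2), 120), -1)) = Add(114, Pow(Add(4, 120), -1)) = Add(114, Pow(124, -1)) = Add(114, Rational(1, 124)) = Rational(14137, 124)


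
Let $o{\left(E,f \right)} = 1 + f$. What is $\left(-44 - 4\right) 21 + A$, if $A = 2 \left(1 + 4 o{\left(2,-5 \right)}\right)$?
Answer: $-1038$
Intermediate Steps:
$A = -30$ ($A = 2 \left(1 + 4 \left(1 - 5\right)\right) = 2 \left(1 + 4 \left(-4\right)\right) = 2 \left(1 - 16\right) = 2 \left(-15\right) = -30$)
$\left(-44 - 4\right) 21 + A = \left(-44 - 4\right) 21 - 30 = \left(-48\right) 21 - 30 = -1008 - 30 = -1038$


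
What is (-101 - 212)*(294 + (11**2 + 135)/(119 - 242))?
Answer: -11238578/123 ≈ -91371.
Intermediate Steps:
(-101 - 212)*(294 + (11**2 + 135)/(119 - 242)) = -313*(294 + (121 + 135)/(-123)) = -313*(294 + 256*(-1/123)) = -313*(294 - 256/123) = -313*35906/123 = -11238578/123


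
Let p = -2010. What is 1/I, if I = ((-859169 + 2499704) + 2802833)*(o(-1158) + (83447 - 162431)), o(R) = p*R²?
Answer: -1/11976727973749632 ≈ -8.3495e-17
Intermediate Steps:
o(R) = -2010*R²
I = -11976727973749632 (I = ((-859169 + 2499704) + 2802833)*(-2010*(-1158)² + (83447 - 162431)) = (1640535 + 2802833)*(-2010*1340964 - 78984) = 4443368*(-2695337640 - 78984) = 4443368*(-2695416624) = -11976727973749632)
1/I = 1/(-11976727973749632) = -1/11976727973749632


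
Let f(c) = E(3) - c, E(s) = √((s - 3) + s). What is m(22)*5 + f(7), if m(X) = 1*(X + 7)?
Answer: 138 + √3 ≈ 139.73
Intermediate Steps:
m(X) = 7 + X (m(X) = 1*(7 + X) = 7 + X)
E(s) = √(-3 + 2*s) (E(s) = √((-3 + s) + s) = √(-3 + 2*s))
f(c) = √3 - c (f(c) = √(-3 + 2*3) - c = √(-3 + 6) - c = √3 - c)
m(22)*5 + f(7) = (7 + 22)*5 + (√3 - 1*7) = 29*5 + (√3 - 7) = 145 + (-7 + √3) = 138 + √3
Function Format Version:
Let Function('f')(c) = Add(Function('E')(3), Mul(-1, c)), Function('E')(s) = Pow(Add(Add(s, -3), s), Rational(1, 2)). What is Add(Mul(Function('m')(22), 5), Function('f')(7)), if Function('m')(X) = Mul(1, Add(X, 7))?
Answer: Add(138, Pow(3, Rational(1, 2))) ≈ 139.73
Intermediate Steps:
Function('m')(X) = Add(7, X) (Function('m')(X) = Mul(1, Add(7, X)) = Add(7, X))
Function('E')(s) = Pow(Add(-3, Mul(2, s)), Rational(1, 2)) (Function('E')(s) = Pow(Add(Add(-3, s), s), Rational(1, 2)) = Pow(Add(-3, Mul(2, s)), Rational(1, 2)))
Function('f')(c) = Add(Pow(3, Rational(1, 2)), Mul(-1, c)) (Function('f')(c) = Add(Pow(Add(-3, Mul(2, 3)), Rational(1, 2)), Mul(-1, c)) = Add(Pow(Add(-3, 6), Rational(1, 2)), Mul(-1, c)) = Add(Pow(3, Rational(1, 2)), Mul(-1, c)))
Add(Mul(Function('m')(22), 5), Function('f')(7)) = Add(Mul(Add(7, 22), 5), Add(Pow(3, Rational(1, 2)), Mul(-1, 7))) = Add(Mul(29, 5), Add(Pow(3, Rational(1, 2)), -7)) = Add(145, Add(-7, Pow(3, Rational(1, 2)))) = Add(138, Pow(3, Rational(1, 2)))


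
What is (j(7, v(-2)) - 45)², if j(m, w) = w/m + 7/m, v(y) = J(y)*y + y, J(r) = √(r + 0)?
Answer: 96092/49 + 1240*I*√2/49 ≈ 1961.1 + 35.788*I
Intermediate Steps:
J(r) = √r
v(y) = y + y^(3/2) (v(y) = √y*y + y = y^(3/2) + y = y + y^(3/2))
j(m, w) = 7/m + w/m
(j(7, v(-2)) - 45)² = ((7 + (-2 + (-2)^(3/2)))/7 - 45)² = ((7 + (-2 - 2*I*√2))/7 - 45)² = ((5 - 2*I*√2)/7 - 45)² = ((5/7 - 2*I*√2/7) - 45)² = (-310/7 - 2*I*√2/7)²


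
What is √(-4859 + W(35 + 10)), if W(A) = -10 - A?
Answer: 3*I*√546 ≈ 70.1*I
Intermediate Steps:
√(-4859 + W(35 + 10)) = √(-4859 + (-10 - (35 + 10))) = √(-4859 + (-10 - 1*45)) = √(-4859 + (-10 - 45)) = √(-4859 - 55) = √(-4914) = 3*I*√546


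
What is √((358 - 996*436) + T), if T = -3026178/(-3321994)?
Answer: I*√1197083466598147349/1660997 ≈ 658.71*I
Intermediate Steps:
T = 1513089/1660997 (T = -3026178*(-1/3321994) = 1513089/1660997 ≈ 0.91095)
√((358 - 996*436) + T) = √((358 - 996*436) + 1513089/1660997) = √((358 - 434256) + 1513089/1660997) = √(-433898 + 1513089/1660997) = √(-720701763217/1660997) = I*√1197083466598147349/1660997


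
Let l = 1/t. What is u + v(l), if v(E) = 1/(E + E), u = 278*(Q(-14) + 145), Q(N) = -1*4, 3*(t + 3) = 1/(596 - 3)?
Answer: 69730574/1779 ≈ 39197.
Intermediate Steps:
t = -5336/1779 (t = -3 + 1/(3*(596 - 3)) = -3 + (1/3)/593 = -3 + (1/3)*(1/593) = -3 + 1/1779 = -5336/1779 ≈ -2.9994)
Q(N) = -4
l = -1779/5336 (l = 1/(-5336/1779) = -1779/5336 ≈ -0.33340)
u = 39198 (u = 278*(-4 + 145) = 278*141 = 39198)
v(E) = 1/(2*E)
u + v(l) = 39198 + 1/(2*(-1779/5336)) = 39198 + (1/2)*(-5336/1779) = 39198 - 2668/1779 = 69730574/1779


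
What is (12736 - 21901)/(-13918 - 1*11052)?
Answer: 1833/4994 ≈ 0.36704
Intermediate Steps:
(12736 - 21901)/(-13918 - 1*11052) = -9165/(-13918 - 11052) = -9165/(-24970) = -9165*(-1/24970) = 1833/4994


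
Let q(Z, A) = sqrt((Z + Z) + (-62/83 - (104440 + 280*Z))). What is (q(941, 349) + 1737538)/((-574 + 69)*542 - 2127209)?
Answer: -1737538/2400919 - 4*I*sqrt(157602558)/199276277 ≈ -0.7237 - 0.00025199*I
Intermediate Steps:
q(Z, A) = sqrt(-8668582/83 - 278*Z) (q(Z, A) = sqrt(2*Z + (-62*1/83 - (104440 + 280*Z))) = sqrt(2*Z + (-62/83 - 280*(373 + Z))) = sqrt(2*Z + (-62/83 + (-104440 - 280*Z))) = sqrt(2*Z + (-8668582/83 - 280*Z)) = sqrt(-8668582/83 - 278*Z))
(q(941, 349) + 1737538)/((-574 + 69)*542 - 2127209) = (sqrt(-719492306 - 1915142*941)/83 + 1737538)/((-574 + 69)*542 - 2127209) = (sqrt(-719492306 - 1802148622)/83 + 1737538)/(-505*542 - 2127209) = (sqrt(-2521640928)/83 + 1737538)/(-273710 - 2127209) = ((4*I*sqrt(157602558))/83 + 1737538)/(-2400919) = (4*I*sqrt(157602558)/83 + 1737538)*(-1/2400919) = (1737538 + 4*I*sqrt(157602558)/83)*(-1/2400919) = -1737538/2400919 - 4*I*sqrt(157602558)/199276277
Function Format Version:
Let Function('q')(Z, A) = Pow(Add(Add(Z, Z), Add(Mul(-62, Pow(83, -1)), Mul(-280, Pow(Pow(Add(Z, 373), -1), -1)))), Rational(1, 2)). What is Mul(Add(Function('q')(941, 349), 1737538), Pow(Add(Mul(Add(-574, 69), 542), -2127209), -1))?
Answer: Add(Rational(-1737538, 2400919), Mul(Rational(-4, 199276277), I, Pow(157602558, Rational(1, 2)))) ≈ Add(-0.72370, Mul(-0.00025199, I))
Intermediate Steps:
Function('q')(Z, A) = Pow(Add(Rational(-8668582, 83), Mul(-278, Z)), Rational(1, 2)) (Function('q')(Z, A) = Pow(Add(Mul(2, Z), Add(Mul(-62, Rational(1, 83)), Mul(-280, Pow(Pow(Add(373, Z), -1), -1)))), Rational(1, 2)) = Pow(Add(Mul(2, Z), Add(Rational(-62, 83), Mul(-280, Add(373, Z)))), Rational(1, 2)) = Pow(Add(Mul(2, Z), Add(Rational(-62, 83), Add(-104440, Mul(-280, Z)))), Rational(1, 2)) = Pow(Add(Mul(2, Z), Add(Rational(-8668582, 83), Mul(-280, Z))), Rational(1, 2)) = Pow(Add(Rational(-8668582, 83), Mul(-278, Z)), Rational(1, 2)))
Mul(Add(Function('q')(941, 349), 1737538), Pow(Add(Mul(Add(-574, 69), 542), -2127209), -1)) = Mul(Add(Mul(Rational(1, 83), Pow(Add(-719492306, Mul(-1915142, 941)), Rational(1, 2))), 1737538), Pow(Add(Mul(Add(-574, 69), 542), -2127209), -1)) = Mul(Add(Mul(Rational(1, 83), Pow(Add(-719492306, -1802148622), Rational(1, 2))), 1737538), Pow(Add(Mul(-505, 542), -2127209), -1)) = Mul(Add(Mul(Rational(1, 83), Pow(-2521640928, Rational(1, 2))), 1737538), Pow(Add(-273710, -2127209), -1)) = Mul(Add(Mul(Rational(1, 83), Mul(4, I, Pow(157602558, Rational(1, 2)))), 1737538), Pow(-2400919, -1)) = Mul(Add(Mul(Rational(4, 83), I, Pow(157602558, Rational(1, 2))), 1737538), Rational(-1, 2400919)) = Mul(Add(1737538, Mul(Rational(4, 83), I, Pow(157602558, Rational(1, 2)))), Rational(-1, 2400919)) = Add(Rational(-1737538, 2400919), Mul(Rational(-4, 199276277), I, Pow(157602558, Rational(1, 2))))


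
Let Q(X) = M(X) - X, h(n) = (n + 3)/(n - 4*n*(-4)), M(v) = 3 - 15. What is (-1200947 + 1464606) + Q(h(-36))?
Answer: 53783977/204 ≈ 2.6365e+5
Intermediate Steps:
M(v) = -12
h(n) = (3 + n)/(17*n) (h(n) = (3 + n)/(n + 16*n) = (3 + n)/((17*n)) = (3 + n)*(1/(17*n)) = (3 + n)/(17*n))
Q(X) = -12 - X
(-1200947 + 1464606) + Q(h(-36)) = (-1200947 + 1464606) + (-12 - (3 - 36)/(17*(-36))) = 263659 + (-12 - (-1)*(-33)/(17*36)) = 263659 + (-12 - 1*11/204) = 263659 + (-12 - 11/204) = 263659 - 2459/204 = 53783977/204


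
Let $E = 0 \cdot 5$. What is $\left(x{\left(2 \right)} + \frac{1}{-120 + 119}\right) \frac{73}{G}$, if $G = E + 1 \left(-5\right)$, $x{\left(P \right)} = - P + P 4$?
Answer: $-73$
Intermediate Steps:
$E = 0$
$x{\left(P \right)} = 3 P$ ($x{\left(P \right)} = - P + 4 P = 3 P$)
$G = -5$ ($G = 0 + 1 \left(-5\right) = 0 - 5 = -5$)
$\left(x{\left(2 \right)} + \frac{1}{-120 + 119}\right) \frac{73}{G} = \left(3 \cdot 2 + \frac{1}{-120 + 119}\right) \frac{73}{-5} = \left(6 + \frac{1}{-1}\right) 73 \left(- \frac{1}{5}\right) = \left(6 - 1\right) \left(- \frac{73}{5}\right) = 5 \left(- \frac{73}{5}\right) = -73$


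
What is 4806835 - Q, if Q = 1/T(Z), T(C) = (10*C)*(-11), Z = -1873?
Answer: 990352215049/206030 ≈ 4.8068e+6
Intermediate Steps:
T(C) = -110*C
Q = 1/206030 (Q = 1/(-110*(-1873)) = 1/206030 ≈ 4.8537e-6)
4806835 - Q = 4806835 - 1*1/206030 = 4806835 - 1/206030 = 990352215049/206030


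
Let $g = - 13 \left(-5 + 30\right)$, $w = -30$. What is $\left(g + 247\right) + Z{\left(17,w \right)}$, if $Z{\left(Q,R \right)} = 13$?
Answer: $-65$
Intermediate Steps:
$g = -325$ ($g = \left(-13\right) 25 = -325$)
$\left(g + 247\right) + Z{\left(17,w \right)} = \left(-325 + 247\right) + 13 = -78 + 13 = -65$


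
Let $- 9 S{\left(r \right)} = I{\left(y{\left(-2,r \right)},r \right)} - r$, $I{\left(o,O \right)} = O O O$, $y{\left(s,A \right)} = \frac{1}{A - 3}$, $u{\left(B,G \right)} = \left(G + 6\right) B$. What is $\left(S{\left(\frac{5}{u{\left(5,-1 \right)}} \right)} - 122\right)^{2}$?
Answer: $\frac{2092330564}{140625} \approx 14879.0$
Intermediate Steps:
$u{\left(B,G \right)} = B \left(6 + G\right)$ ($u{\left(B,G \right)} = \left(6 + G\right) B = B \left(6 + G\right)$)
$y{\left(s,A \right)} = \frac{1}{-3 + A}$
$I{\left(o,O \right)} = O^{3}$ ($I{\left(o,O \right)} = O^{2} O = O^{3}$)
$S{\left(r \right)} = - \frac{r^{3}}{9} + \frac{r}{9}$ ($S{\left(r \right)} = - \frac{r^{3} - r}{9} = - \frac{r^{3}}{9} + \frac{r}{9}$)
$\left(S{\left(\frac{5}{u{\left(5,-1 \right)}} \right)} - 122\right)^{2} = \left(\frac{\frac{5}{5 \left(6 - 1\right)} \left(1 - \left(\frac{5}{5 \left(6 - 1\right)}\right)^{2}\right)}{9} - 122\right)^{2} = \left(\frac{\frac{5}{5 \cdot 5} \left(1 - \left(\frac{5}{5 \cdot 5}\right)^{2}\right)}{9} - 122\right)^{2} = \left(\frac{\frac{5}{25} \left(1 - \left(\frac{5}{25}\right)^{2}\right)}{9} - 122\right)^{2} = \left(\frac{5 \cdot \frac{1}{25} \left(1 - \left(5 \cdot \frac{1}{25}\right)^{2}\right)}{9} - 122\right)^{2} = \left(\frac{1}{9} \cdot \frac{1}{5} \left(1 - \left(\frac{1}{5}\right)^{2}\right) - 122\right)^{2} = \left(\frac{1}{9} \cdot \frac{1}{5} \left(1 - \frac{1}{25}\right) - 122\right)^{2} = \left(\frac{1}{9} \cdot \frac{1}{5} \cdot \frac{24}{25} - 122\right)^{2} = \left(\frac{8}{375} - 122\right)^{2} = \left(- \frac{45742}{375}\right)^{2} = \frac{2092330564}{140625}$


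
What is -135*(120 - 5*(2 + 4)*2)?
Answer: -8100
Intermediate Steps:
-135*(120 - 5*(2 + 4)*2) = -135*(120 - 5*6*2) = -135*(120 - 30*2) = -135*(120 - 60) = -135*60 = -8100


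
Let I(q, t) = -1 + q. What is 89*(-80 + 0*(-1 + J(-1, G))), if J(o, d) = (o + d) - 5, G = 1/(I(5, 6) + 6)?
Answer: -7120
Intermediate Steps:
G = ⅒ (G = 1/((-1 + 5) + 6) = 1/(4 + 6) = 1/10 = ⅒ ≈ 0.10000)
J(o, d) = -5 + d + o (J(o, d) = (d + o) - 5 = -5 + d + o)
89*(-80 + 0*(-1 + J(-1, G))) = 89*(-80 + 0*(-1 + (-5 + ⅒ - 1))) = 89*(-80 + 0*(-1 - 59/10)) = 89*(-80 + 0*(-69/10)) = 89*(-80 + 0) = 89*(-80) = -7120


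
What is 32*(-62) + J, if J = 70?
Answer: -1914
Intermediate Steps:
32*(-62) + J = 32*(-62) + 70 = -1984 + 70 = -1914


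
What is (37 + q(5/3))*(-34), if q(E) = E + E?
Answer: -4114/3 ≈ -1371.3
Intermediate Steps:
q(E) = 2*E
(37 + q(5/3))*(-34) = (37 + 2*(5/3))*(-34) = (37 + 10/3)*(-34) = (121/3)*(-34) = -4114/3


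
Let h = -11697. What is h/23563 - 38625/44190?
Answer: -95134087/69416598 ≈ -1.3705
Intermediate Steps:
h/23563 - 38625/44190 = -11697/23563 - 38625/44190 = -11697*1/23563 - 38625*1/44190 = -11697/23563 - 2575/2946 = -95134087/69416598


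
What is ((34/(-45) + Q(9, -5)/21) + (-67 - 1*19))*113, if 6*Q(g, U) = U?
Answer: -2059651/210 ≈ -9807.9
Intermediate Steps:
Q(g, U) = U/6
((34/(-45) + Q(9, -5)/21) + (-67 - 1*19))*113 = ((34/(-45) + ((1/6)*(-5))/21) + (-67 - 1*19))*113 = ((34*(-1/45) - 5/6*1/21) + (-67 - 19))*113 = ((-34/45 - 5/126) - 86)*113 = (-167/210 - 86)*113 = -18227/210*113 = -2059651/210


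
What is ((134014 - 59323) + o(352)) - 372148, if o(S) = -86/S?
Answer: -52352475/176 ≈ -2.9746e+5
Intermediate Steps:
((134014 - 59323) + o(352)) - 372148 = ((134014 - 59323) - 86/352) - 372148 = (74691 - 86*1/352) - 372148 = (74691 - 43/176) - 372148 = 13145573/176 - 372148 = -52352475/176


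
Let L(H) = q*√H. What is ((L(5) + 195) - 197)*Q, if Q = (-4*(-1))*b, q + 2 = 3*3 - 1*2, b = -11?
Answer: 88 - 220*√5 ≈ -403.94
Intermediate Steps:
q = 5 (q = -2 + (3*3 - 1*2) = -2 + (9 - 2) = -2 + 7 = 5)
Q = -44 (Q = -4*(-1)*(-11) = 4*(-11) = -44)
L(H) = 5*√H
((L(5) + 195) - 197)*Q = ((5*√5 + 195) - 197)*(-44) = ((195 + 5*√5) - 197)*(-44) = (-2 + 5*√5)*(-44) = 88 - 220*√5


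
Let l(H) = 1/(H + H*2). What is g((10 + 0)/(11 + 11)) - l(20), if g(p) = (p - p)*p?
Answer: -1/60 ≈ -0.016667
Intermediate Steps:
g(p) = 0 (g(p) = 0*p = 0)
l(H) = 1/(3*H) (l(H) = 1/(H + 2*H) = 1/(3*H))
g((10 + 0)/(11 + 11)) - l(20) = 0 - 1/(3*20) = 0 - 1*1/60 = 0 - 1/60 = -1/60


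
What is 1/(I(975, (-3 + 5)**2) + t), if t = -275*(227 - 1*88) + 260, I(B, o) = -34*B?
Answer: -1/71115 ≈ -1.4062e-5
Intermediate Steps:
t = -37965 (t = -275*(227 - 88) + 260 = -275*139 + 260 = -38225 + 260 = -37965)
1/(I(975, (-3 + 5)**2) + t) = 1/(-34*975 - 37965) = 1/(-33150 - 37965) = 1/(-71115) = -1/71115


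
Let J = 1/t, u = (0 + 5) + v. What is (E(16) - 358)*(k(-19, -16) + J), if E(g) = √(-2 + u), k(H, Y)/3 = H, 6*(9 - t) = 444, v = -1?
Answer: 1326748/65 - 3706*√2/65 ≈ 20331.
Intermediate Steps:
t = -65 (t = 9 - ⅙*444 = 9 - 74 = -65)
k(H, Y) = 3*H
u = 4 (u = (0 + 5) - 1 = 5 - 1 = 4)
J = -1/65 (J = 1/(-65) = -1/65 ≈ -0.015385)
E(g) = √2 (E(g) = √(-2 + 4) = √2)
(E(16) - 358)*(k(-19, -16) + J) = (√2 - 358)*(3*(-19) - 1/65) = (-358 + √2)*(-57 - 1/65) = (-358 + √2)*(-3706/65) = 1326748/65 - 3706*√2/65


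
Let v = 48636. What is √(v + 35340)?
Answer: 2*√20994 ≈ 289.79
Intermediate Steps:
√(v + 35340) = √(48636 + 35340) = √83976 = 2*√20994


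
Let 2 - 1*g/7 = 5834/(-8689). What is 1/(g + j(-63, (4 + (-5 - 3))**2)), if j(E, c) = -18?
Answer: 8689/6082 ≈ 1.4286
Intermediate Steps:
g = 162484/8689 (g = 14 - 40838/(-8689) = 14 - 40838*(-1)/8689 = 14 - 7*(-5834/8689) = 14 + 40838/8689 = 162484/8689 ≈ 18.700)
1/(g + j(-63, (4 + (-5 - 3))**2)) = 1/(162484/8689 - 18) = 1/(6082/8689) = 8689/6082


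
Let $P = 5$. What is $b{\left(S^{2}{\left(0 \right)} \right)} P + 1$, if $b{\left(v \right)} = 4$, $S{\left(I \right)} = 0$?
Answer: $21$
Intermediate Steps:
$b{\left(S^{2}{\left(0 \right)} \right)} P + 1 = 4 \cdot 5 + 1 = 20 + 1 = 21$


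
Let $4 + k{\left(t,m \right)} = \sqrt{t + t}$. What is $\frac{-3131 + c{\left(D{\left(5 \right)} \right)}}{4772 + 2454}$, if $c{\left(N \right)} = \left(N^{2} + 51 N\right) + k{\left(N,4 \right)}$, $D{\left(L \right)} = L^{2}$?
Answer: $- \frac{1235}{7226} + \frac{5 \sqrt{2}}{7226} \approx -0.16993$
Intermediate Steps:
$k{\left(t,m \right)} = -4 + \sqrt{2} \sqrt{t}$ ($k{\left(t,m \right)} = -4 + \sqrt{t + t} = -4 + \sqrt{2 t} = -4 + \sqrt{2} \sqrt{t}$)
$c{\left(N \right)} = -4 + N^{2} + 51 N + \sqrt{2} \sqrt{N}$ ($c{\left(N \right)} = \left(N^{2} + 51 N\right) + \left(-4 + \sqrt{2} \sqrt{N}\right) = -4 + N^{2} + 51 N + \sqrt{2} \sqrt{N}$)
$\frac{-3131 + c{\left(D{\left(5 \right)} \right)}}{4772 + 2454} = \frac{-3131 + \left(-4 + \left(5^{2}\right)^{2} + 51 \cdot 5^{2} + \sqrt{2} \sqrt{5^{2}}\right)}{4772 + 2454} = \frac{-3131 + \left(-4 + 25^{2} + 51 \cdot 25 + \sqrt{2} \sqrt{25}\right)}{7226} = \left(-3131 + \left(-4 + 625 + 1275 + \sqrt{2} \cdot 5\right)\right) \frac{1}{7226} = \left(-3131 + \left(-4 + 625 + 1275 + 5 \sqrt{2}\right)\right) \frac{1}{7226} = \left(-3131 + \left(1896 + 5 \sqrt{2}\right)\right) \frac{1}{7226} = \left(-1235 + 5 \sqrt{2}\right) \frac{1}{7226} = - \frac{1235}{7226} + \frac{5 \sqrt{2}}{7226}$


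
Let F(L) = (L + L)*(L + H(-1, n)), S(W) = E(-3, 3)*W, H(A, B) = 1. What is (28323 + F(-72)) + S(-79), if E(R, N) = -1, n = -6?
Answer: 38626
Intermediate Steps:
S(W) = -W
F(L) = 2*L*(1 + L) (F(L) = (L + L)*(L + 1) = (2*L)*(1 + L) = 2*L*(1 + L))
(28323 + F(-72)) + S(-79) = (28323 + 2*(-72)*(1 - 72)) - 1*(-79) = (28323 + 2*(-72)*(-71)) + 79 = (28323 + 10224) + 79 = 38547 + 79 = 38626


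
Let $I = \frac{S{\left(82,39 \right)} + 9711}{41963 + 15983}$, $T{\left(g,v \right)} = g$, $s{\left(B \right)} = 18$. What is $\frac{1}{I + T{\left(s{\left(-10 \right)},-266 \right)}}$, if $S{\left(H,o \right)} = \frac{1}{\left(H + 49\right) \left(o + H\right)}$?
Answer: $\frac{65607289}{1191926135} \approx 0.055043$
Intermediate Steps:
$S{\left(H,o \right)} = \frac{1}{\left(49 + H\right) \left(H + o\right)}$
$I = \frac{10994933}{65607289}$ ($I = \frac{\frac{1}{82^{2} + 49 \cdot 82 + 49 \cdot 39 + 82 \cdot 39} + 9711}{41963 + 15983} = \frac{\frac{1}{6724 + 4018 + 1911 + 3198} + 9711}{57946} = \left(\frac{1}{15851} + 9711\right) \frac{1}{57946} = \frac{153929062}{15851} \cdot \frac{1}{57946} = \frac{10994933}{65607289} \approx 0.16759$)
$\frac{1}{I + T{\left(s{\left(-10 \right)},-266 \right)}} = \frac{1}{\frac{10994933}{65607289} + 18} = \frac{1}{\frac{1191926135}{65607289}} = \frac{65607289}{1191926135}$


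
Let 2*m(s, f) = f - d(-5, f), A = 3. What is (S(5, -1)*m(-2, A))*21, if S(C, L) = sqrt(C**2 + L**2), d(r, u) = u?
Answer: 0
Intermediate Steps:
m(s, f) = 0 (m(s, f) = (f - f)/2 = (1/2)*0 = 0)
(S(5, -1)*m(-2, A))*21 = (sqrt(5**2 + (-1)**2)*0)*21 = (sqrt(25 + 1)*0)*21 = (sqrt(26)*0)*21 = 0*21 = 0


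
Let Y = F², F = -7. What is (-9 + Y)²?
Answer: 1600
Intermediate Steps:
Y = 49 (Y = (-7)² = 49)
(-9 + Y)² = (-9 + 49)² = 40² = 1600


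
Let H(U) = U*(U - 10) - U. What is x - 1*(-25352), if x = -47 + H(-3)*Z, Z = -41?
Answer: 23583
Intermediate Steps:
H(U) = -U + U*(-10 + U) (H(U) = U*(-10 + U) - U = -U + U*(-10 + U))
x = -1769 (x = -47 - 3*(-11 - 3)*(-41) = -47 - 3*(-14)*(-41) = -47 + 42*(-41) = -47 - 1722 = -1769)
x - 1*(-25352) = -1769 - 1*(-25352) = -1769 + 25352 = 23583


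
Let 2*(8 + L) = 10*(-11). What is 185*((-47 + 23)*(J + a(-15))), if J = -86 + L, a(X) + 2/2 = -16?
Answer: 737040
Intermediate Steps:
a(X) = -17 (a(X) = -1 - 16 = -17)
L = -63 (L = -8 + (10*(-11))/2 = -8 + (1/2)*(-110) = -8 - 55 = -63)
J = -149 (J = -86 - 63 = -149)
185*((-47 + 23)*(J + a(-15))) = 185*((-47 + 23)*(-149 - 17)) = 185*(-24*(-166)) = 185*3984 = 737040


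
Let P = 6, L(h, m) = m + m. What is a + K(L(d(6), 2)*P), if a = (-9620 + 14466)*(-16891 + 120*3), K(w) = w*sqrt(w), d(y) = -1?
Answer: -80109226 + 48*sqrt(6) ≈ -8.0109e+7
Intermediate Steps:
L(h, m) = 2*m
K(w) = w**(3/2)
a = -80109226 (a = 4846*(-16891 + 360) = 4846*(-16531) = -80109226)
a + K(L(d(6), 2)*P) = -80109226 + ((2*2)*6)**(3/2) = -80109226 + (4*6)**(3/2) = -80109226 + 24**(3/2) = -80109226 + 48*sqrt(6)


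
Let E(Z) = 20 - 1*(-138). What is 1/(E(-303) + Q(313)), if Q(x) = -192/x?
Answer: 313/49262 ≈ 0.0063538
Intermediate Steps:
E(Z) = 158 (E(Z) = 20 + 138 = 158)
1/(E(-303) + Q(313)) = 1/(158 - 192/313) = 1/(49262/313) = 313/49262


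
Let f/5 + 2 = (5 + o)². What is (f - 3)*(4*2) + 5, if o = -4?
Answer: -59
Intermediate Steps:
f = -5 (f = -10 + 5*(5 - 4)² = -10 + 5*1² = -10 + 5*1 = -10 + 5 = -5)
(f - 3)*(4*2) + 5 = (-5 - 3)*(4*2) + 5 = -8*8 + 5 = -64 + 5 = -59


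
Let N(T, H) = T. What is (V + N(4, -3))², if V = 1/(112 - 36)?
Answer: 93025/5776 ≈ 16.105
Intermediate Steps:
V = 1/76 ≈ 0.013158
(V + N(4, -3))² = (1/76 + 4)² = (305/76)² = 93025/5776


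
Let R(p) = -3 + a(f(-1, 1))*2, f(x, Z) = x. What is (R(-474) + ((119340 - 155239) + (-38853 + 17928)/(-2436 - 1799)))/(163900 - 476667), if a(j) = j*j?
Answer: 30403115/264913649 ≈ 0.11477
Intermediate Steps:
a(j) = j**2
R(p) = -1 (R(p) = -3 + (-1)**2*2 = -3 + 1*2 = -3 + 2 = -1)
(R(-474) + ((119340 - 155239) + (-38853 + 17928)/(-2436 - 1799)))/(163900 - 476667) = (-1 + ((119340 - 155239) + (-38853 + 17928)/(-2436 - 1799)))/(163900 - 476667) = (-1 + (-35899 - 20925/(-4235)))/(-312767) = (-1 + (-35899 - 20925*(-1/4235)))*(-1/312767) = (-1 + (-35899 + 4185/847))*(-1/312767) = (-1 - 30402268/847)*(-1/312767) = -30403115/847*(-1/312767) = 30403115/264913649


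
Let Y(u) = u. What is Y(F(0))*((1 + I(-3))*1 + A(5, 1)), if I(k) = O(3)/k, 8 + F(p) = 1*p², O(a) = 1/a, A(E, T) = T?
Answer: -136/9 ≈ -15.111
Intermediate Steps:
F(p) = -8 + p² (F(p) = -8 + 1*p² = -8 + p²)
I(k) = 1/(3*k)
Y(F(0))*((1 + I(-3))*1 + A(5, 1)) = (-8 + 0²)*((1 + (⅓)/(-3))*1 + 1) = (-8 + 0)*((1 + (⅓)*(-⅓))*1 + 1) = -8*((1 - ⅑)*1 + 1) = -8*((8/9)*1 + 1) = -8*(8/9 + 1) = -8*17/9 = -136/9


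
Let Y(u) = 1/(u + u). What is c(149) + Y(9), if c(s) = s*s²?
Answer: 59543083/18 ≈ 3.3079e+6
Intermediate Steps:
Y(u) = 1/(2*u)
c(s) = s³
c(149) + Y(9) = 149³ + (½)/9 = 3307949 + (½)*(⅑) = 3307949 + 1/18 = 59543083/18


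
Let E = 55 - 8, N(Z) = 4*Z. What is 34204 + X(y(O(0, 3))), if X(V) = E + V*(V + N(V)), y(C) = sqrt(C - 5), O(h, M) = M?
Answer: 34241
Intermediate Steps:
y(C) = sqrt(-5 + C)
E = 47
X(V) = 47 + 5*V**2 (X(V) = 47 + V*(V + 4*V) = 47 + V*(5*V) = 47 + 5*V**2)
34204 + X(y(O(0, 3))) = 34204 + (47 + 5*(sqrt(-5 + 3))**2) = 34204 + (47 + 5*(sqrt(-2))**2) = 34204 + (47 + 5*(I*sqrt(2))**2) = 34204 + (47 + 5*(-2)) = 34204 + (47 - 10) = 34204 + 37 = 34241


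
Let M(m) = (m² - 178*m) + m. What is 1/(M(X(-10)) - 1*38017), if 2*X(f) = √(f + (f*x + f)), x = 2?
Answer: I/(-38027*I + 177*√10) ≈ -2.6291e-5 + 3.8699e-7*I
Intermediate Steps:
X(f) = √f (X(f) = √(f + (f*2 + f))/2 = √(f + (2*f + f))/2 = √(f + 3*f)/2 = √(4*f)/2 = (2*√f)/2 = √f)
M(m) = m² - 177*m
1/(M(X(-10)) - 1*38017) = 1/(√(-10)*(-177 + √(-10)) - 1*38017) = 1/((I*√10)*(-177 + I*√10) - 38017) = 1/(I*√10*(-177 + I*√10) - 38017) = 1/(-38017 + I*√10*(-177 + I*√10))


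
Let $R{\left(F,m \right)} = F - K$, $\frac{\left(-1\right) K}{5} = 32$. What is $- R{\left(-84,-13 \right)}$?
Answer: $-76$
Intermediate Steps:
$K = -160$ ($K = \left(-5\right) 32 = -160$)
$R{\left(F,m \right)} = 160 + F$ ($R{\left(F,m \right)} = F - -160 = F + 160 = 160 + F$)
$- R{\left(-84,-13 \right)} = - (160 - 84) = \left(-1\right) 76 = -76$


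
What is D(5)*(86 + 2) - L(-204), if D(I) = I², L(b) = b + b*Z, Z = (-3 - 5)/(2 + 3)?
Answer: 10388/5 ≈ 2077.6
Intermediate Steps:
Z = -8/5 ≈ -1.6000
L(b) = -3*b/5 (L(b) = b + b*(-8/5) = b - 8*b/5 = -3*b/5)
D(5)*(86 + 2) - L(-204) = 5²*(86 + 2) - (-3)*(-204)/5 = 25*88 - 1*612/5 = 2200 - 612/5 = 10388/5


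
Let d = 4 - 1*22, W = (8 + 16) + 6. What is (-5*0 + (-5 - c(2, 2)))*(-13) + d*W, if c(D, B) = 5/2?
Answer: -885/2 ≈ -442.50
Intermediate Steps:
c(D, B) = 5/2 (c(D, B) = 5*(½) = 5/2)
W = 30 (W = 24 + 6 = 30)
d = -18 (d = 4 - 22 = -18)
(-5*0 + (-5 - c(2, 2)))*(-13) + d*W = (-5*0 + (-5 - 1*5/2))*(-13) - 18*30 = (0 + (-5 - 5/2))*(-13) - 540 = (0 - 15/2)*(-13) - 540 = -15/2*(-13) - 540 = 195/2 - 540 = -885/2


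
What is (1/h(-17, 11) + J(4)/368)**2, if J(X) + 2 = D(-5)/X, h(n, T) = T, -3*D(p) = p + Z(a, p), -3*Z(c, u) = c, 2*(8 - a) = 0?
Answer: 161518681/21236649984 ≈ 0.0076057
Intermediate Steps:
a = 8 (a = 8 - 1/2*0 = 8 + 0 = 8)
Z(c, u) = -c/3
D(p) = 8/9 - p/3 (D(p) = -(p - 1/3*8)/3 = -(p - 8/3)/3 = -(-8/3 + p)/3 = 8/9 - p/3)
J(X) = -2 + 23/(9*X) (J(X) = -2 + (8/9 - 1/3*(-5))/X = -2 + (8/9 + 5/3)/X = -2 + 23/(9*X))
(1/h(-17, 11) + J(4)/368)**2 = (1/11 + (-2 + (23/9)/4)/368)**2 = (1/11 + (-2 + (23/9)*(1/4))*(1/368))**2 = (1/11 + (-2 + 23/36)*(1/368))**2 = (1/11 - 49/36*1/368)**2 = (1/11 - 49/13248)**2 = (12709/145728)**2 = 161518681/21236649984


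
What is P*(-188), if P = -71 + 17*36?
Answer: -101708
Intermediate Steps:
P = 541 (P = -71 + 612 = 541)
P*(-188) = 541*(-188) = -101708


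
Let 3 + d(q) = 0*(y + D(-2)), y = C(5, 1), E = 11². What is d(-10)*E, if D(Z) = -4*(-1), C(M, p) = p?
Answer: -363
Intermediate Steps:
E = 121
D(Z) = 4
y = 1
d(q) = -3 (d(q) = -3 + 0*(1 + 4) = -3 + 0*5 = -3 + 0 = -3)
d(-10)*E = -3*121 = -363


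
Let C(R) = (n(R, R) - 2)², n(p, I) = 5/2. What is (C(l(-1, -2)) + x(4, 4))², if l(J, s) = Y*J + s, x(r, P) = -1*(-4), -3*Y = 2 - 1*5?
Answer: 289/16 ≈ 18.063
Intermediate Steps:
Y = 1 (Y = -(2 - 1*5)/3 = -(2 - 5)/3 = -⅓*(-3) = 1)
n(p, I) = 5/2 (n(p, I) = 5*(½) = 5/2)
x(r, P) = 4
l(J, s) = J + s (l(J, s) = 1*J + s = J + s)
C(R) = ¼ (C(R) = (5/2 - 2)² = (½)² = ¼)
(C(l(-1, -2)) + x(4, 4))² = (¼ + 4)² = (17/4)² = 289/16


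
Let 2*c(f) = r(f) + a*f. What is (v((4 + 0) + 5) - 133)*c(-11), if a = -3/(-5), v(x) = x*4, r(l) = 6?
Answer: 291/10 ≈ 29.100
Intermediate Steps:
v(x) = 4*x
a = 3/5 (a = -3*(-1/5) = 3/5 ≈ 0.60000)
c(f) = 3 + 3*f/10 (c(f) = (6 + 3*f/5)/2 = 3 + 3*f/10)
(v((4 + 0) + 5) - 133)*c(-11) = (4*((4 + 0) + 5) - 133)*(3 + (3/10)*(-11)) = (4*(4 + 5) - 133)*(3 - 33/10) = (4*9 - 133)*(-3/10) = (36 - 133)*(-3/10) = -97*(-3/10) = 291/10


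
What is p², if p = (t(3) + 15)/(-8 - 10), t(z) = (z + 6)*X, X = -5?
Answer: 25/9 ≈ 2.7778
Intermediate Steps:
t(z) = -30 - 5*z (t(z) = (z + 6)*(-5) = (6 + z)*(-5) = -30 - 5*z)
p = 5/3 (p = ((-30 - 5*3) + 15)/(-8 - 10) = ((-30 - 15) + 15)/(-18) = (-45 + 15)*(-1/18) = -30*(-1/18) = 5/3 ≈ 1.6667)
p² = (5/3)² = 25/9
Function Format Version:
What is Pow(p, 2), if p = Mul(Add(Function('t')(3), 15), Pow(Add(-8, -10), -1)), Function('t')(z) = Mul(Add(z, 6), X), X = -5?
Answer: Rational(25, 9) ≈ 2.7778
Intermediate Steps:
Function('t')(z) = Add(-30, Mul(-5, z)) (Function('t')(z) = Mul(Add(z, 6), -5) = Mul(Add(6, z), -5) = Add(-30, Mul(-5, z)))
p = Rational(5, 3) (p = Mul(Add(Add(-30, Mul(-5, 3)), 15), Pow(Add(-8, -10), -1)) = Mul(Add(Add(-30, -15), 15), Pow(-18, -1)) = Mul(Add(-45, 15), Rational(-1, 18)) = Mul(-30, Rational(-1, 18)) = Rational(5, 3) ≈ 1.6667)
Pow(p, 2) = Pow(Rational(5, 3), 2) = Rational(25, 9)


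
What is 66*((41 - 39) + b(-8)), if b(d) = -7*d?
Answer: 3828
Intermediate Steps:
66*((41 - 39) + b(-8)) = 66*((41 - 39) - 7*(-8)) = 66*(2 + 56) = 66*58 = 3828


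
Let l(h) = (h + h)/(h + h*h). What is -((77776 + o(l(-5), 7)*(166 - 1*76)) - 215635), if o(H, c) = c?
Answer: 137229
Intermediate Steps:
l(h) = 2*h/(h + h**2) (l(h) = (2*h)/(h + h**2) = 2*h/(h + h**2))
-((77776 + o(l(-5), 7)*(166 - 1*76)) - 215635) = -((77776 + 7*(166 - 1*76)) - 215635) = -((77776 + 7*(166 - 76)) - 215635) = -((77776 + 7*90) - 215635) = -((77776 + 630) - 215635) = -(78406 - 215635) = -1*(-137229) = 137229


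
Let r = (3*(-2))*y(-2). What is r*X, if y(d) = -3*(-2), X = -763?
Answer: 27468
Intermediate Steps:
y(d) = 6
r = -36 (r = (3*(-2))*6 = -6*6 = -36)
r*X = -36*(-763) = 27468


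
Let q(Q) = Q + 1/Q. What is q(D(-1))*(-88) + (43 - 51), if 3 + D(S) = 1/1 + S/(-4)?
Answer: 1374/7 ≈ 196.29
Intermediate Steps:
D(S) = -2 - S/4 (D(S) = -3 + (1/1 + S/(-4)) = -3 + (1*1 + S*(-¼)) = -3 + (1 - S/4) = -2 - S/4)
q(D(-1))*(-88) + (43 - 51) = ((-2 - ¼*(-1)) + 1/(-2 - ¼*(-1)))*(-88) + (43 - 51) = ((-2 + ¼) + 1/(-2 + ¼))*(-88) - 8 = (-7/4 + 1/(-7/4))*(-88) - 8 = (-7/4 - 4/7)*(-88) - 8 = -65/28*(-88) - 8 = 1430/7 - 8 = 1374/7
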